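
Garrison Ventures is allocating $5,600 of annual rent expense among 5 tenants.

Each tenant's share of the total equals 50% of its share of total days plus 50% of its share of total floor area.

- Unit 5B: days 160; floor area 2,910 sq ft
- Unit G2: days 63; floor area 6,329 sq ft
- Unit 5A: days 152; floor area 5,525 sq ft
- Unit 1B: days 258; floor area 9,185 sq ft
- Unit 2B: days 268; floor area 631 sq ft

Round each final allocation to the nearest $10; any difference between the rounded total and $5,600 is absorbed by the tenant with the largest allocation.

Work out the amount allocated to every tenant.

Unit 5B: $830; Unit G2: $920; Unit 5A: $1,100; Unit 1B: $1,850; Unit 2B: $900

Days total 901; floor area total 24,580.
Composite weights (50% days + 50% floor area): Unit 5B 0.1480; Unit G2 0.1637; Unit 5A 0.1967; Unit 1B 0.3300; Unit 2B 0.1616.
Pro-rata amounts: Unit 5B 828.71; Unit G2 916.74; Unit 5A 1,101.74; Unit 1B 1,848.07; Unit 2B 904.73.
At nearest $10: Unit 5B $830; Unit G2 $920; Unit 5A $1,100; Unit 1B $1,850; Unit 2B $900. Sum = $5,600.
No rounding difference to absorb.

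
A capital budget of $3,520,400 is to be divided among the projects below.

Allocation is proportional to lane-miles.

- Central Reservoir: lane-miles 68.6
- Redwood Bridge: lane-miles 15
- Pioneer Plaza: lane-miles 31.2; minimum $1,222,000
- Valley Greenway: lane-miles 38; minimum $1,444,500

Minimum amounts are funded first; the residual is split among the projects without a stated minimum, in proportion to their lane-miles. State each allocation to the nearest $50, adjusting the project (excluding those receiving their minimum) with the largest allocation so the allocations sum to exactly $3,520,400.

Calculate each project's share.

Minimums first: Pioneer Plaza $1,222,000; Valley Greenway $1,444,500. Remaining pool $853,900.
Remaining pool split over remaining lane-miles 83.6: Central Reservoir 700,688.28 → $700,700; Redwood Bridge 153,211.72 → $153,200.

Central Reservoir: $700,700 | Redwood Bridge: $153,200 | Pioneer Plaza: $1,222,000 | Valley Greenway: $1,444,500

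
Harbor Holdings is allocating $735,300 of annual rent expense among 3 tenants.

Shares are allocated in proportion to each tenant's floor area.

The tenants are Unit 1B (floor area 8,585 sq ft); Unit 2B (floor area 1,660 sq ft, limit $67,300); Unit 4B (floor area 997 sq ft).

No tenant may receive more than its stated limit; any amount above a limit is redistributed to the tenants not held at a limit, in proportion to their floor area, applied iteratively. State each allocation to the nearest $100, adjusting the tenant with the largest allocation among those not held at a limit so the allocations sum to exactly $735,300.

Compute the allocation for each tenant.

Unit 1B: $598,500; Unit 2B: $67,300; Unit 4B: $69,500

Floor area total: 11,242.
Unconstrained shares: Unit 1B 561,514.90; Unit 2B 108,574.81; Unit 4B 65,210.29.
Capped: Unit 2B ($67,300); remaining pool $668,000 reallocated over remaining floor area 9,582.
Redistributed shares: Unit 1B 598,495.09 → $598,500; Unit 4B 69,504.91 → $69,500.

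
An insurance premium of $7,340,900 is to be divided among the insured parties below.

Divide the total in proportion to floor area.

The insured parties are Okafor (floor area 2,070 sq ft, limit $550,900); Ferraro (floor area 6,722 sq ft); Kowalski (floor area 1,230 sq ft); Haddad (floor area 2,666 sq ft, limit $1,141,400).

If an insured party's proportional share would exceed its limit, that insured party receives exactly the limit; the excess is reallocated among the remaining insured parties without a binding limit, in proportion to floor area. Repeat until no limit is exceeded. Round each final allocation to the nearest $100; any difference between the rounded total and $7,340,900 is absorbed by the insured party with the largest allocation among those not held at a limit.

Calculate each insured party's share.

Total floor area = 12,688.
Pro-rata shares before constraints: Okafor 1,197,640.53; Ferraro 3,889,149.57; Kowalski 711,641.47; Haddad 1,542,468.43.
Cap binds for Okafor ($550,900), Haddad ($1,141,400); remaining pool $5,648,600 reallocated over remaining floor area 7,952.
Shares after redistribution: Ferraro 4,774,885.46 → $4,774,900; Kowalski 873,714.54 → $873,700.

Okafor: $550,900 | Ferraro: $4,774,900 | Kowalski: $873,700 | Haddad: $1,141,400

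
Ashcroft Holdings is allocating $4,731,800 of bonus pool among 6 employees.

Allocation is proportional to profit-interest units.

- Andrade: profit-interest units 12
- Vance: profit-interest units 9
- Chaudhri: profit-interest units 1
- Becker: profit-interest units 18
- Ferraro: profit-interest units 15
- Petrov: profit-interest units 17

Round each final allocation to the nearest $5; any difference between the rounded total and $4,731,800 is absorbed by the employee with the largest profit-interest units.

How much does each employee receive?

Combined profit-interest units = 12 + 9 + 1 + 18 + 15 + 17 = 72.
Pro-rata amounts: Andrade 788,633.33; Vance 591,475.00; Chaudhri 65,719.44; Becker 1,182,950.00; Ferraro 985,791.67; Petrov 1,117,230.56.
At nearest $5: Andrade $788,635; Vance $591,475; Chaudhri $65,720; Becker $1,182,950; Ferraro $985,790; Petrov $1,117,230. Sum = $4,731,800.
Rounded total matches; no reconciliation needed.

Andrade: $788,635; Vance: $591,475; Chaudhri: $65,720; Becker: $1,182,950; Ferraro: $985,790; Petrov: $1,117,230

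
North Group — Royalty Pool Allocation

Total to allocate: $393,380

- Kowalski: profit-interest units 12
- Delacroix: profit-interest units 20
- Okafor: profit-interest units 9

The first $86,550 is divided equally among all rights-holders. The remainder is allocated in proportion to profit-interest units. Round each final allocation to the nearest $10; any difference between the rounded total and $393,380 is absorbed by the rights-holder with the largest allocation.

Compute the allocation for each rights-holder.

Kowalski: $118,650; Delacroix: $178,530; Okafor: $96,200

$86,550 shared equally gives $28,850 per rights-holder.
Remainder $306,830 by profit-interest units (total 41): Kowalski 89,803.90 → $89,800; Delacroix 149,673.17 → $149,670; Okafor 67,352.93 → $67,350.
Rounding difference +$10 on remainder applied to Delacroix.
Totals: Kowalski $28,850 + $89,800 = $118,650; Delacroix $28,850 + $149,680 = $178,530; Okafor $28,850 + $67,350 = $96,200.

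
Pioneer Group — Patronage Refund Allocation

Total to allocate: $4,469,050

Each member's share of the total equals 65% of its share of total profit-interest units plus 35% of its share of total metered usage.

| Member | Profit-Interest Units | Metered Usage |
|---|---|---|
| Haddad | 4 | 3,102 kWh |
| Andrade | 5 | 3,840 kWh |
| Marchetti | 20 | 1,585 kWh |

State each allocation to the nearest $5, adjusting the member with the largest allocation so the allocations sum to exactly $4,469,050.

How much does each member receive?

Haddad: $969,695; Andrade: $1,205,240; Marchetti: $2,294,115

Profit-interest units total 29; metered usage total 8,527.
Blended shares (65% profit-interest units + 35% metered usage): Haddad 0.2170; Andrade 0.2697; Marchetti 0.5133.
Pro-rata amounts: Haddad 969,695.10; Andrade 1,205,239.98; Marchetti 2,294,114.92.
Rounded to nearest $5: Haddad $969,695; Andrade $1,205,240; Marchetti $2,294,115. Sum = $4,469,050.
Rounded total matches; no reconciliation needed.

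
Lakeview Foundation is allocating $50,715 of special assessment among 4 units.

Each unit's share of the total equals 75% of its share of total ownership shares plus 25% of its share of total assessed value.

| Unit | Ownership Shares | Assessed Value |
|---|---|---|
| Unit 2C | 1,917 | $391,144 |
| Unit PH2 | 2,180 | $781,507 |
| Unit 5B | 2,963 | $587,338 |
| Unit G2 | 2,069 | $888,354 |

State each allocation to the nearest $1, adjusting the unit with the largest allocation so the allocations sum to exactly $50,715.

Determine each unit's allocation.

Unit 2C: $9,860 | Unit PH2: $12,824 | Unit 5B: $15,158 | Unit G2: $12,873

Totals — ownership shares 9,129, assessed value 2,648,343.
Combined weights (75% ownership shares + 25% assessed value): Unit 2C 0.1944; Unit PH2 0.2529; Unit 5B 0.2989; Unit G2 0.2538.
Proportional shares: Unit 2C 9,859.81; Unit PH2 12,824.44; Unit 5B 15,157.27; Unit G2 12,873.48.
Rounded to nearest $1: Unit 2C $9,860; Unit PH2 $12,824; Unit 5B $15,157; Unit G2 $12,873. Sum = $50,714.
Difference $50,715 − $50,714 = +$1 applied to largest allocation (Unit 5B): Unit 5B becomes $15,158.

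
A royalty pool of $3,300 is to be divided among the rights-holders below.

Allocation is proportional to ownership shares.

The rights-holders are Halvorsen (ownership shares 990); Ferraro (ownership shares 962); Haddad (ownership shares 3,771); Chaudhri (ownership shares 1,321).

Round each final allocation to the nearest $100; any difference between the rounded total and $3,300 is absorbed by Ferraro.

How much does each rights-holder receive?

Total ownership shares = 7,044.
Proportional shares: Halvorsen 990/7,044 × $3,300 = 463.80; Ferraro 962/7,044 × $3,300 = 450.68; Haddad 3,771/7,044 × $3,300 = 1,766.65; Chaudhri 1,321/7,044 × $3,300 = 618.87.
After rounding ($100): Halvorsen $500; Ferraro $500; Haddad $1,800; Chaudhri $600. Sum = $3,400.
Difference $3,300 − $3,400 = −$100 applied to Ferraro: Ferraro becomes $400.

Halvorsen: $500; Ferraro: $400; Haddad: $1,800; Chaudhri: $600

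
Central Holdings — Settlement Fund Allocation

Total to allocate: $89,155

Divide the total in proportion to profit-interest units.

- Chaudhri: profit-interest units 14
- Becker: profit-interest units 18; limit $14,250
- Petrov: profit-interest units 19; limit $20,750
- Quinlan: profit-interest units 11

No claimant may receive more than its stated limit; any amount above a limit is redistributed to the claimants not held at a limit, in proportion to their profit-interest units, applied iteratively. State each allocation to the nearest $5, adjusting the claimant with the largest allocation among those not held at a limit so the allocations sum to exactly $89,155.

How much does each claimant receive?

Profit-interest units total: 62.
Proportional shares (ignoring caps): Chaudhri 20,131.77; Becker 25,883.71; Petrov 27,321.69; Quinlan 15,817.82.
Capped: Becker ($14,250), Petrov ($20,750); remaining pool $54,155 reallocated over remaining profit-interest units 25.
Remaining shares: Chaudhri 30,326.80 → $30,325; Quinlan 23,828.20 → $23,830.

Chaudhri: $30,325 · Becker: $14,250 · Petrov: $20,750 · Quinlan: $23,830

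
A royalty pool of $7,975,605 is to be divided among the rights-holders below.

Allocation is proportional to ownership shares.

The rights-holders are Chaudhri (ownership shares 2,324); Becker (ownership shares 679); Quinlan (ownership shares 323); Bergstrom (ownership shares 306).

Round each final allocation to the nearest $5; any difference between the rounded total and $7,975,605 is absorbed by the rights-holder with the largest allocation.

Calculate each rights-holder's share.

Chaudhri: $5,103,330 | Becker: $1,491,035 | Quinlan: $709,285 | Bergstrom: $671,955

Ownership shares total: 3,632.
Pro-rata amounts: Chaudhri 2,324/3,632 × $7,975,605 = 5,103,333.16; Becker 679/3,632 × $7,975,605 = 1,491,034.08; Quinlan 323/3,632 × $7,975,605 = 709,284.26; Bergstrom 306/3,632 × $7,975,605 = 671,953.50.
At nearest $5: Chaudhri $5,103,335; Becker $1,491,035; Quinlan $709,285; Bergstrom $671,955. Sum = $7,975,610.
Difference $7,975,605 − $7,975,610 = −$5 applied to largest allocation (Chaudhri): Chaudhri becomes $5,103,330.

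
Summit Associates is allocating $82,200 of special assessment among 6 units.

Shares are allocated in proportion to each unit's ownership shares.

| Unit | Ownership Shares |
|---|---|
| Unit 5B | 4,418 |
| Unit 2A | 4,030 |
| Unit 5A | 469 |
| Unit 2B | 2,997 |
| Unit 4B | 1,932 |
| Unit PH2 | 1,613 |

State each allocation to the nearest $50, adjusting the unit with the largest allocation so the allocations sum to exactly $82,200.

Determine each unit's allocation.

Sum of ownership shares: 15,459.
Raw shares: Unit 5B 4,418/15,459 × $82,200 = 23,491.79; Unit 2A 4,030/15,459 × $82,200 = 21,428.68; Unit 5A 469/15,459 × $82,200 = 2,493.81; Unit 2B 2,997/15,459 × $82,200 = 15,935.92; Unit 4B 1,932/15,459 × $82,200 = 10,273.01; Unit PH2 1,613/15,459 × $82,200 = 8,576.79.
At nearest $50: Unit 5B $23,500; Unit 2A $21,450; Unit 5A $2,500; Unit 2B $15,950; Unit 4B $10,250; Unit PH2 $8,600. Sum = $82,250.
Difference $82,200 − $82,250 = −$50 applied to largest allocation (Unit 5B): Unit 5B becomes $23,450.

Unit 5B: $23,450 · Unit 2A: $21,450 · Unit 5A: $2,500 · Unit 2B: $15,950 · Unit 4B: $10,250 · Unit PH2: $8,600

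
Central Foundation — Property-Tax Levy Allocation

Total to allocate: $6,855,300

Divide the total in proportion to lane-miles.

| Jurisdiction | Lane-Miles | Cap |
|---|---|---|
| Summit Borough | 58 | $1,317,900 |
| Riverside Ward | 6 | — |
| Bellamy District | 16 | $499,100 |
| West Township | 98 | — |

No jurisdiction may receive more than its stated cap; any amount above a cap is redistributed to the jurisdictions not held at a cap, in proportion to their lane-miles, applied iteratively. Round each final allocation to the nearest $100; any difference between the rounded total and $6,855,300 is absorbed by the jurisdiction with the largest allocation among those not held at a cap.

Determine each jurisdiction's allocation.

Sum of lane-miles: 178.
Unconstrained shares: Summit Borough 2,233,749.44; Riverside Ward 231,077.53; Bellamy District 616,206.74; West Township 3,774,266.29.
Held at cap: Summit Borough ($1,317,900), Bellamy District ($499,100); remaining pool $5,038,300 reallocated over remaining lane-miles 104.
Remaining shares: Riverside Ward 290,671.15 → $290,700; West Township 4,747,628.85 → $4,747,600.

Summit Borough: $1,317,900; Riverside Ward: $290,700; Bellamy District: $499,100; West Township: $4,747,600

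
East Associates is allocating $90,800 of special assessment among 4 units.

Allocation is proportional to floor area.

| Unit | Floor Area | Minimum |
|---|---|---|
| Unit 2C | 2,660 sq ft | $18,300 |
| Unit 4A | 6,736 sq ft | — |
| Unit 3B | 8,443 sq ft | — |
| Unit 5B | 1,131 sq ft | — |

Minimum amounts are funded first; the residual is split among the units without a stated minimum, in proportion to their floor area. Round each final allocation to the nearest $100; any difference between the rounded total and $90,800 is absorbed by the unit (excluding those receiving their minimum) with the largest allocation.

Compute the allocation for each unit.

Unit 2C: $18,300 | Unit 4A: $29,900 | Unit 3B: $37,600 | Unit 5B: $5,000

Minimums first: Unit 2C $18,300. Residual $72,500.
Residual split over remaining floor area 16,310: Unit 4A 29,942.37 → $29,900; Unit 3B 37,530.20 → $37,500; Unit 5B 5,027.44 → $5,000.
Rounding difference +$100 applied to Unit 3B → $37,600.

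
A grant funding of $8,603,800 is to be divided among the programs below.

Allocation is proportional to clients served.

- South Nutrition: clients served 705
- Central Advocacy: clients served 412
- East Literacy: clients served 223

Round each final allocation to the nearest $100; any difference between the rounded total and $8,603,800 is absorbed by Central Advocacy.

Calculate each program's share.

South Nutrition: $4,526,600; Central Advocacy: $2,645,400; East Literacy: $1,431,800

Combined clients served = 1,340.
Raw shares: South Nutrition 705/1,340 × $8,603,800 = 4,526,626.12; Central Advocacy 412/1,340 × $8,603,800 = 2,645,347.46; East Literacy 223/1,340 × $8,603,800 = 1,431,826.42.
At nearest $100: South Nutrition $4,526,600; Central Advocacy $2,645,300; East Literacy $1,431,800. Sum = $8,603,700.
Difference $8,603,800 − $8,603,700 = +$100 applied to Central Advocacy: Central Advocacy becomes $2,645,400.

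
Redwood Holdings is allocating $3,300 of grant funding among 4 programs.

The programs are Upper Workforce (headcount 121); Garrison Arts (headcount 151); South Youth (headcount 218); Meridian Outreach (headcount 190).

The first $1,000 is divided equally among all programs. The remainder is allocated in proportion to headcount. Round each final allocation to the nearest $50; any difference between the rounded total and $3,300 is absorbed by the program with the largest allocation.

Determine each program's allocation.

Upper Workforce: $650 · Garrison Arts: $750 · South Youth: $1,000 · Meridian Outreach: $900

$1,000 shared equally gives $250 per program.
Remainder $2,300 by headcount (total 680): Upper Workforce 409.26 → $400; Garrison Arts 510.74 → $500; South Youth 737.35 → $750; Meridian Outreach 642.65 → $650.
Totals: Upper Workforce $250 + $400 = $650; Garrison Arts $250 + $500 = $750; South Youth $250 + $750 = $1,000; Meridian Outreach $250 + $650 = $900.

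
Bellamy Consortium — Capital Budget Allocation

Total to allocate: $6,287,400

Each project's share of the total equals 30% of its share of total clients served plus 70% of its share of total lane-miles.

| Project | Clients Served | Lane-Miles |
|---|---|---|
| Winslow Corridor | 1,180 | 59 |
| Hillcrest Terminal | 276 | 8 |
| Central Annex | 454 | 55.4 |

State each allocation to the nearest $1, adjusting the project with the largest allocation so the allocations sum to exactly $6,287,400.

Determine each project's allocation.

Totals — clients served 1,910, lane-miles 122.4.
Blended shares (30% clients served + 70% lane-miles): Winslow Corridor 0.5228; Hillcrest Terminal 0.0891; Central Annex 0.3881.
Pro-rata amounts: Winslow Corridor 3,286,792.51; Hillcrest Terminal 560,222.55; Central Annex 2,440,384.93.
After rounding ($1): Winslow Corridor $3,286,793; Hillcrest Terminal $560,223; Central Annex $2,440,385. Sum = $6,287,401.
Difference $6,287,400 − $6,287,401 = −$1 applied to largest allocation (Winslow Corridor): Winslow Corridor becomes $3,286,792.

Winslow Corridor: $3,286,792 · Hillcrest Terminal: $560,223 · Central Annex: $2,440,385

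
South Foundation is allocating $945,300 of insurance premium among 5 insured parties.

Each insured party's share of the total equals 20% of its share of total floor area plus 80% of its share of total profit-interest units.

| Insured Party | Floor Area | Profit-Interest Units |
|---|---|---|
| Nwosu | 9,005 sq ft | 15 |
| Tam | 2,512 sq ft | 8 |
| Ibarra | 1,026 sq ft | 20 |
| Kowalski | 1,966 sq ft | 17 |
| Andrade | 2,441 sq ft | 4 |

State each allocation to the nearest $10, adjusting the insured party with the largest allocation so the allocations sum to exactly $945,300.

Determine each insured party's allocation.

Totals — floor area 16,950, profit-interest units 64.
Blended shares (20% floor area + 80% profit-interest units): Nwosu 0.2938; Tam 0.1296; Ibarra 0.2621; Kowalski 0.2357; Andrade 0.0788.
Unrounded shares: Nwosu 277,685.36; Tam 122,548.80; Ibarra 247,768.99; Kowalski 222,804.98; Andrade 74,491.87.
Rounded to nearest $10: Nwosu $277,690; Tam $122,550; Ibarra $247,770; Kowalski $222,800; Andrade $74,490. Sum = $945,300.
Sum already equals the total — no adjustment.

Nwosu: $277,690 · Tam: $122,550 · Ibarra: $247,770 · Kowalski: $222,800 · Andrade: $74,490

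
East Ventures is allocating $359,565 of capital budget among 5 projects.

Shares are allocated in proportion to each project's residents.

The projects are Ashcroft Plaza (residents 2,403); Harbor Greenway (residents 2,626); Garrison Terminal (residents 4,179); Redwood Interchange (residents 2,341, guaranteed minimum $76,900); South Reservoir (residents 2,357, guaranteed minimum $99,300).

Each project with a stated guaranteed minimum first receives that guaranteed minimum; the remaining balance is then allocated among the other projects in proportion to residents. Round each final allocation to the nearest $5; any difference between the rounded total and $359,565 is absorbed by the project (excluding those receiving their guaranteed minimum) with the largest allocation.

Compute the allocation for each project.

Ashcroft Plaza: $47,855 | Harbor Greenway: $52,295 | Garrison Terminal: $83,215 | Redwood Interchange: $76,900 | South Reservoir: $99,300

Guaranteed amounts: Redwood Interchange $76,900; South Reservoir $99,300. Balance $183,365.
Balance split over remaining residents 9,208: Ashcroft Plaza 47,852.53 → $47,855; Harbor Greenway 52,293.28 → $52,295; Garrison Terminal 83,219.19 → $83,220.
Rounding difference −$5 applied to Garrison Terminal → $83,215.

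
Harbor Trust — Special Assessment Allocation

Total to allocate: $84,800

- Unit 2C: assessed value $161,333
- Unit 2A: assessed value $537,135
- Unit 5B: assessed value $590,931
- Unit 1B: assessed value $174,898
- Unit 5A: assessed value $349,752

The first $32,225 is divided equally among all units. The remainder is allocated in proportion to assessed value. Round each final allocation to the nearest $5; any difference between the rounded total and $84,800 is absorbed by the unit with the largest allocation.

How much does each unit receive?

$32,225 shared equally gives $6,445 per unit.
Remainder $52,575 by assessed value (total 1,814,049): Unit 2C 4,675.77 → $4,675; Unit 2A 15,567.32 → $15,565; Unit 5B 17,126.44 → $17,125; Unit 1B 5,068.92 → $5,070; Unit 5A 10,136.56 → $10,135.
Rounding difference +$5 on remainder applied to Unit 5B.
Totals: Unit 2C $6,445 + $4,675 = $11,120; Unit 2A $6,445 + $15,565 = $22,010; Unit 5B $6,445 + $17,130 = $23,575; Unit 1B $6,445 + $5,070 = $11,515; Unit 5A $6,445 + $10,135 = $16,580.

Unit 2C: $11,120 · Unit 2A: $22,010 · Unit 5B: $23,575 · Unit 1B: $11,515 · Unit 5A: $16,580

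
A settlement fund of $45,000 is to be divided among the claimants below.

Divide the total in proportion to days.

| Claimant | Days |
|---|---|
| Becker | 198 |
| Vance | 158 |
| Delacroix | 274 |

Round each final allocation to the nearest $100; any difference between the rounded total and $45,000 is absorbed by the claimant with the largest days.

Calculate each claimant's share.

Sum of days: 198 + 158 + 274 = 630.
Proportional shares: Becker 14,142.86; Vance 11,285.71; Delacroix 19,571.43.
Rounded to nearest $100: Becker $14,100; Vance $11,300; Delacroix $19,600. Sum = $45,000.
Rounded total matches; no reconciliation needed.

Becker: $14,100 | Vance: $11,300 | Delacroix: $19,600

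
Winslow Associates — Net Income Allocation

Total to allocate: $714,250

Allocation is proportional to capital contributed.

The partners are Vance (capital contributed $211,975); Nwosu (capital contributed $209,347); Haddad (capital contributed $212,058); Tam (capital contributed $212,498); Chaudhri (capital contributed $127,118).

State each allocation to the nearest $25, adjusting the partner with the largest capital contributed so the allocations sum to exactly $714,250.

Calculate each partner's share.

Capital contributed total: 972,996.
Proportional shares: Vance 211,975/972,996 × $714,250 = 155,605.10; Nwosu 209,347/972,996 × $714,250 = 153,675.96; Haddad 212,058/972,996 × $714,250 = 155,666.03; Tam 212,498/972,996 × $714,250 = 155,989.02; Chaudhri 127,118/972,996 × $714,250 = 93,313.88.
After rounding ($25): Vance $155,600; Nwosu $153,675; Haddad $155,675; Tam $156,000; Chaudhri $93,325. Sum = $714,275.
Difference $714,250 − $714,275 = −$25 applied to largest capital contributed (Tam): Tam becomes $155,975.

Vance: $155,600 · Nwosu: $153,675 · Haddad: $155,675 · Tam: $155,975 · Chaudhri: $93,325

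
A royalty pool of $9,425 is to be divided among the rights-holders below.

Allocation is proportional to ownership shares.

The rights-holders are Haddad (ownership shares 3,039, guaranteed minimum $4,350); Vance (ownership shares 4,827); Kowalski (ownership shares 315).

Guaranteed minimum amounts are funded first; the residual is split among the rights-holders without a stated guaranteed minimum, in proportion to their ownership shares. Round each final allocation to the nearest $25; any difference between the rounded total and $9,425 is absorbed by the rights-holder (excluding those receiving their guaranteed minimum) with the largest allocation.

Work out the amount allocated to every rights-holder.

Haddad: $4,350 · Vance: $4,775 · Kowalski: $300

Guaranteed amounts: Haddad $4,350. Residual $5,075.
Residual split over remaining ownership shares 5,142: Vance 4,764.10 → $4,775; Kowalski 310.90 → $300.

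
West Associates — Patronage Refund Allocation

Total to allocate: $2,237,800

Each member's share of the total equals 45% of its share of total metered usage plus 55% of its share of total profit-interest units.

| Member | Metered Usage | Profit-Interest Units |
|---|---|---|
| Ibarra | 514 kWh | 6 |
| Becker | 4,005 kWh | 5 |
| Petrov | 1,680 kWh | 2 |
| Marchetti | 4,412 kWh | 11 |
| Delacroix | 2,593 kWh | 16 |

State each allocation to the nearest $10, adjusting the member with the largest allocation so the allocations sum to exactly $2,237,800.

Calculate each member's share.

Metered usage total 13,204; profit-interest units total 40.
Blended shares (45% metered usage + 55% profit-interest units): Ibarra 0.1000; Becker 0.2052; Petrov 0.0848; Marchetti 0.3016; Delacroix 0.3084.
Raw shares: Ibarra 223,818.98; Becker 459,292.18; Petrov 189,665.58; Marchetti 674,950.75; Delacroix 690,072.51.
Rounded to nearest $10: Ibarra $223,820; Becker $459,290; Petrov $189,670; Marchetti $674,950; Delacroix $690,070. Sum = $2,237,800.
No rounding difference to absorb.

Ibarra: $223,820 · Becker: $459,290 · Petrov: $189,670 · Marchetti: $674,950 · Delacroix: $690,070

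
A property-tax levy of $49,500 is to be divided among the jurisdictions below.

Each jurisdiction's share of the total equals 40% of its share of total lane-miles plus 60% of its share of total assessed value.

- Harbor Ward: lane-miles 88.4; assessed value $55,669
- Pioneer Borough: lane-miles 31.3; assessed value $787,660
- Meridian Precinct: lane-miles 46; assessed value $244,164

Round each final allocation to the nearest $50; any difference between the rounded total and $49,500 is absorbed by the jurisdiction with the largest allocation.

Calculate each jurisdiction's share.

Lane-miles total 165.7; assessed value total 1,087,493.
Composite weights (40% lane-miles + 60% assessed value): Harbor Ward 0.2441; Pioneer Borough 0.5101; Meridian Precinct 0.2458.
Proportional shares: Harbor Ward 12,083.54; Pioneer Borough 25,251.54; Meridian Precinct 12,164.93.
After rounding ($50): Harbor Ward $12,100; Pioneer Borough $25,250; Meridian Precinct $12,150. Sum = $49,500.
No rounding difference to absorb.

Harbor Ward: $12,100 | Pioneer Borough: $25,250 | Meridian Precinct: $12,150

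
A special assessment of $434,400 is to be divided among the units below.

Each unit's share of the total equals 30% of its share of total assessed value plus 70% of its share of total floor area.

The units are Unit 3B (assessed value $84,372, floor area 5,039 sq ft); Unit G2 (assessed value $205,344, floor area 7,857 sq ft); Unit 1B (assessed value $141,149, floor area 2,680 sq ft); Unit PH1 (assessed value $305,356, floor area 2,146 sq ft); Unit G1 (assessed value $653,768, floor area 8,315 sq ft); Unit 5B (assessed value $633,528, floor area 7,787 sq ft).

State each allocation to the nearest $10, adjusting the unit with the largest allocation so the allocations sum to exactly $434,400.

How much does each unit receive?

Unit 3B: $50,730; Unit G2: $83,860; Unit 1B: $33,180; Unit PH1: $38,960; Unit G1: $116,860; Unit 5B: $110,810

Totals — assessed value 2,023,517, floor area 33,824.
Composite weights (30% assessed value + 70% floor area): Unit 3B 0.1168; Unit G2 0.1930; Unit 1B 0.0764; Unit PH1 0.0897; Unit G1 0.2690; Unit 5B 0.2551.
Unrounded shares: Unit 3B 50,734.73; Unit G2 83,859.66; Unit 1B 33,183.76; Unit PH1 38,958.44; Unit G1 116,856.84; Unit 5B 110,806.57.
After rounding ($10): Unit 3B $50,730; Unit G2 $83,860; Unit 1B $33,180; Unit PH1 $38,960; Unit G1 $116,860; Unit 5B $110,810. Sum = $434,400.
Sum already equals the total — no adjustment.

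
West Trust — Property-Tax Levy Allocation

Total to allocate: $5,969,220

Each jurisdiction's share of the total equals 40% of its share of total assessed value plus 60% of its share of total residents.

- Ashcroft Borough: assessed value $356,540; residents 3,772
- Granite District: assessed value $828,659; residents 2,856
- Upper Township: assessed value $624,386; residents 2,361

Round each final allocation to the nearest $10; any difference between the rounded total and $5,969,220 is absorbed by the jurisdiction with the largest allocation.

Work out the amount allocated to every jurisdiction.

Ashcroft Borough: $1,973,340; Granite District: $2,231,320; Upper Township: $1,764,560

Totals — assessed value 1,809,585, residents 8,989.
Composite weights (40% assessed value + 60% residents): Ashcroft Borough 0.3306; Granite District 0.3738; Upper Township 0.2956.
Raw shares: Ashcroft Borough 1,973,339.55; Granite District 2,231,318.64; Upper Township 1,764,561.81.
At nearest $10: Ashcroft Borough $1,973,340; Granite District $2,231,320; Upper Township $1,764,560. Sum = $5,969,220.
No rounding difference to absorb.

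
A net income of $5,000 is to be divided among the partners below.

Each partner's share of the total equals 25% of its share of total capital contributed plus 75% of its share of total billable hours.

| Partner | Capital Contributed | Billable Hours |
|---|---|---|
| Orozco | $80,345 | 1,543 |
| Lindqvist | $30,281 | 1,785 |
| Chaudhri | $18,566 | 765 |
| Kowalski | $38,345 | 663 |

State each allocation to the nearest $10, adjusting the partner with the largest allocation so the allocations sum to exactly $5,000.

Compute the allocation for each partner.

Orozco: $1,820 · Lindqvist: $1,630 · Chaudhri: $740 · Kowalski: $810

Capital contributed total 167,537; billable hours total 4,756.
Combined weights (25% capital contributed + 75% billable hours): Orozco 0.3632; Lindqvist 0.3267; Chaudhri 0.1483; Kowalski 0.1618.
Pro-rata amounts: Orozco 1,816.08; Lindqvist 1,633.36; Chaudhri 741.71; Kowalski 808.85.
Rounded to nearest $10: Orozco $1,820; Lindqvist $1,630; Chaudhri $740; Kowalski $810. Sum = $5,000.
No rounding difference to absorb.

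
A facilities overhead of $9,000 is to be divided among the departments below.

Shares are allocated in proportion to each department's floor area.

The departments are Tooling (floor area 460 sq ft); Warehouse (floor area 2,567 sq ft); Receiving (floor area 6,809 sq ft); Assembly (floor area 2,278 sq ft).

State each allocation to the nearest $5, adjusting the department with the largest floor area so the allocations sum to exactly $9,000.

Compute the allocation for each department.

Total floor area = 460 + 2,567 + 6,809 + 2,278 = 12,114.
Pro-rata amounts: Tooling 341.75; Warehouse 1,907.13; Receiving 5,058.69; Assembly 1,692.42.
Rounded to nearest $5: Tooling $340; Warehouse $1,905; Receiving $5,060; Assembly $1,690. Sum = $8,995.
Difference $9,000 − $8,995 = +$5 applied to largest floor area (Receiving): Receiving becomes $5,065.

Tooling: $340; Warehouse: $1,905; Receiving: $5,065; Assembly: $1,690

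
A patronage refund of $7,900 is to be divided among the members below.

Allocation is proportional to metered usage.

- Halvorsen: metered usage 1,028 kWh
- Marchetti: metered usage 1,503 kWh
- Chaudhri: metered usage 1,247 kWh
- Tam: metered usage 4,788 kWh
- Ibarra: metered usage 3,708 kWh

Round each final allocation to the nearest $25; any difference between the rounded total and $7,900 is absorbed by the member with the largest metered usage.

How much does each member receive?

Combined metered usage = 12,274.
Unrounded shares: Halvorsen 1,028/12,274 × $7,900 = 661.66; Marchetti 1,503/12,274 × $7,900 = 967.39; Chaudhri 1,247/12,274 × $7,900 = 802.62; Tam 4,788/12,274 × $7,900 = 3,081.73; Ibarra 3,708/12,274 × $7,900 = 2,386.61.
At nearest $25: Halvorsen $650; Marchetti $975; Chaudhri $800; Tam $3,075; Ibarra $2,375. Sum = $7,875.
Difference $7,900 − $7,875 = +$25 applied to largest metered usage (Tam): Tam becomes $3,100.

Halvorsen: $650 · Marchetti: $975 · Chaudhri: $800 · Tam: $3,100 · Ibarra: $2,375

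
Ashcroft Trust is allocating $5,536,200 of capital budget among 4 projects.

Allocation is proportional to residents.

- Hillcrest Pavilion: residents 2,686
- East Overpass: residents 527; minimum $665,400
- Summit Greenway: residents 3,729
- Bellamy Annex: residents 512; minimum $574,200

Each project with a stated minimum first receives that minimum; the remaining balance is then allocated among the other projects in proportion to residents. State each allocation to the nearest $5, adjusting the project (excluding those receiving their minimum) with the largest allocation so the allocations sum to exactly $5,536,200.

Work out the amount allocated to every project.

Hillcrest Pavilion: $1,799,015 · East Overpass: $665,400 · Summit Greenway: $2,497,585 · Bellamy Annex: $574,200

Minimums first: East Overpass $665,400; Bellamy Annex $574,200. Remaining pool $4,296,600.
Remaining pool split over remaining residents 6,415: Hillcrest Pavilion 1,799,012.88 → $1,799,015; Summit Greenway 2,497,587.12 → $2,497,585.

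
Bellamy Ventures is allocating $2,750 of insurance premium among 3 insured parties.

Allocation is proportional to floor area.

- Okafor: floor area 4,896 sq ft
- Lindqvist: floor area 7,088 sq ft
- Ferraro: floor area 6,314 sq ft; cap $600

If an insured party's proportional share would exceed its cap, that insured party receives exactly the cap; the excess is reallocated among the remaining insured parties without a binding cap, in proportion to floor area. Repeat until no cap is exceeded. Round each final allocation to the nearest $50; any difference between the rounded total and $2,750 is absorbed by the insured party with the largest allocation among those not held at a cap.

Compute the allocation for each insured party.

Floor area total: 18,298.
Pro-rata shares before constraints: Okafor 735.82; Lindqvist 1,065.25; Ferraro 948.93.
Capped: Ferraro ($600); residual $2,150 reallocated over remaining floor area 11,984.
Redistributed shares: Okafor 878.37 → $900; Lindqvist 1,271.63 → $1,250.

Okafor: $900 | Lindqvist: $1,250 | Ferraro: $600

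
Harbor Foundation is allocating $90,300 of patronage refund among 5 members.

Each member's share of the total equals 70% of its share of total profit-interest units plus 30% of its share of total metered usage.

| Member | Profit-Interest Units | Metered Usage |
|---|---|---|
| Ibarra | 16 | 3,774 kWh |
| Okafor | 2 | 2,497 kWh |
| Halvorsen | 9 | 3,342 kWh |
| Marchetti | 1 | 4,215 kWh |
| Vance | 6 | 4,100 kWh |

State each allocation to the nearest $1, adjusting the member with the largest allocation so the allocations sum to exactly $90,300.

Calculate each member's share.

Totals — profit-interest units 34, metered usage 17,928.
Composite weights (70% profit-interest units + 30% metered usage): Ibarra 0.3926; Okafor 0.0830; Halvorsen 0.2412; Marchetti 0.0911; Vance 0.1921.
Raw shares: Ibarra 35,448.56; Okafor 7,491.31; Halvorsen 21,781.97; Marchetti 8,228.17; Vance 17,349.99.
After rounding ($1): Ibarra $35,449; Okafor $7,491; Halvorsen $21,782; Marchetti $8,228; Vance $17,350. Sum = $90,300.
No rounding difference to absorb.

Ibarra: $35,449 | Okafor: $7,491 | Halvorsen: $21,782 | Marchetti: $8,228 | Vance: $17,350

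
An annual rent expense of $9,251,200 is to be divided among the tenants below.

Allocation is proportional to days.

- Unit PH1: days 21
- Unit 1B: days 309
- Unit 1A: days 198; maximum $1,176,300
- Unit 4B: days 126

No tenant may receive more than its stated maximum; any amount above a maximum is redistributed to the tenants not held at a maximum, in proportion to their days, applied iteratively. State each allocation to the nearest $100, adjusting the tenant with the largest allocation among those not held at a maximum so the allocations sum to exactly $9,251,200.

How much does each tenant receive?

Days total: 654.
Pro-rata shares before constraints: Unit PH1 297,056.88; Unit 1B 4,370,979.82; Unit 1A 2,800,822.02; Unit 4B 1,782,341.28.
Held at cap: Unit 1A ($1,176,300); remaining pool $8,074,900 reallocated over remaining days 456.
Redistributed shares: Unit PH1 371,870.39 → $371,900; Unit 1B 5,471,807.24 → $5,471,800; Unit 4B 2,231,222.37 → $2,231,200.

Unit PH1: $371,900; Unit 1B: $5,471,800; Unit 1A: $1,176,300; Unit 4B: $2,231,200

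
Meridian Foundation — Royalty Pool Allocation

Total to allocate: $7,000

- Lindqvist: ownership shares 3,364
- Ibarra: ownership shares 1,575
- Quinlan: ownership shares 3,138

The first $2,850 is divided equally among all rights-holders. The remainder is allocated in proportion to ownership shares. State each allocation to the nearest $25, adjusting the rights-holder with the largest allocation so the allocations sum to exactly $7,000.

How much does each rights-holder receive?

First tranche $2,850 split equally: $950 each.
Remainder $4,150 by ownership shares (total 8,077): Lindqvist 1,728.44 → $1,725; Ibarra 809.24 → $800; Quinlan 1,612.32 → $1,600.
Rounding difference +$25 on remainder applied to Lindqvist.
Totals: Lindqvist $950 + $1,750 = $2,700; Ibarra $950 + $800 = $1,750; Quinlan $950 + $1,600 = $2,550.

Lindqvist: $2,700 | Ibarra: $1,750 | Quinlan: $2,550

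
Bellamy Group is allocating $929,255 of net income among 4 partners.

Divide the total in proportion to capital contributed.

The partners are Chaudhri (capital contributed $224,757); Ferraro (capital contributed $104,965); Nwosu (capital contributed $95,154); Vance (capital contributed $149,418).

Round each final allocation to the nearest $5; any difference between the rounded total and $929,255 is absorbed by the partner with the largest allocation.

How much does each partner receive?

Chaudhri: $363,680 · Ferraro: $169,840 · Nwosu: $153,965 · Vance: $241,770

Combined capital contributed = 574,294.
Unrounded shares: Chaudhri 224,757/574,294 × $929,255 = 363,675.34; Ferraro 104,965/574,294 × $929,255 = 169,842.02; Nwosu 95,154/574,294 × $929,255 = 153,967.01; Vance 149,418/574,294 × $929,255 = 241,770.63.
At nearest $5: Chaudhri $363,675; Ferraro $169,840; Nwosu $153,965; Vance $241,770. Sum = $929,250.
Difference $929,255 − $929,250 = +$5 applied to largest allocation (Chaudhri): Chaudhri becomes $363,680.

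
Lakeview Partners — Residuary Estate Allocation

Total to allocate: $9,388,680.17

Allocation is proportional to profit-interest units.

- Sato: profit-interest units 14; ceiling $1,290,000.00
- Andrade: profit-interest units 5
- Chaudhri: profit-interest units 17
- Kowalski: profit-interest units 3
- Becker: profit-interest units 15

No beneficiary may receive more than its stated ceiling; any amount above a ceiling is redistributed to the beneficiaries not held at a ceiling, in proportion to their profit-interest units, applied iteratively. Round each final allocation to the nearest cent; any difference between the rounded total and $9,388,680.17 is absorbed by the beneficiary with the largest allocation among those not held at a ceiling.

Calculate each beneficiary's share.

Sato: $1,290,000.00 · Andrade: $1,012,335.02 · Chaudhri: $3,441,939.08 · Kowalski: $607,401.01 · Becker: $3,037,005.06

Sum of profit-interest units: 54.
Pro-rata shares before constraints: Sato 2,434,102.2663; Andrade 869,322.2380; Chaudhri 2,955,695.6091; Kowalski 521,593.3428; Becker 2,607,966.7139.
Cap binds for Sato ($1,290,000.00); balance $8,098,680.17 reallocated over remaining profit-interest units 40.
Redistributed shares: Andrade 1,012,335.0212 → $1,012,335.02; Chaudhri 3,441,939.0723 → $3,441,939.07; Kowalski 607,401.0127 → $607,401.01; Becker 3,037,005.0638 → $3,037,005.06.
Rounding difference +$0.01 applied to Chaudhri → $3,441,939.08.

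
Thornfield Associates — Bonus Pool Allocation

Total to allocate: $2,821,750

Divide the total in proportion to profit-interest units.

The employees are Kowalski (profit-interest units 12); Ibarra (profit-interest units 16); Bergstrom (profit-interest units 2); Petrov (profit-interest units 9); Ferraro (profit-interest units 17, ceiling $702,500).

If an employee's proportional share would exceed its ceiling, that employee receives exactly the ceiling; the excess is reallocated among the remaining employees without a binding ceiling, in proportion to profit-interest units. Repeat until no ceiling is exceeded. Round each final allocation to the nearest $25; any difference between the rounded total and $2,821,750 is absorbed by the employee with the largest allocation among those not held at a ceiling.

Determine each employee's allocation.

Kowalski: $652,075 | Ibarra: $869,450 | Bergstrom: $108,675 | Petrov: $489,050 | Ferraro: $702,500

Profit-interest units total: 56.
Unconstrained shares: Kowalski 604,660.71; Ibarra 806,214.29; Bergstrom 100,776.79; Petrov 453,495.54; Ferraro 856,602.68.
Held at cap: Ferraro ($702,500); residual $2,119,250 reallocated over remaining profit-interest units 39.
Remaining shares: Kowalski 652,076.92 → $652,075; Ibarra 869,435.90 → $869,425; Bergstrom 108,679.49 → $108,675; Petrov 489,057.69 → $489,050.
Rounding difference +$25 applied to Ibarra → $869,450.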